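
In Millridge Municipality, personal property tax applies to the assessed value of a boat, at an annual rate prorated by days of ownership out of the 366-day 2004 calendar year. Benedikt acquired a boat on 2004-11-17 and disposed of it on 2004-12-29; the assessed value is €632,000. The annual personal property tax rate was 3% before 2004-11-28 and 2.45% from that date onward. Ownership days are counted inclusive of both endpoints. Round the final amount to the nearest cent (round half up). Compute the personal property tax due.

2004-11-17 to 2004-11-27: 11 days at 3% → €632,000 × 3% × 11/366 = €569.8361
2004-11-28 to 2004-12-29: 32 days at 2.45% → €632,000 × 2.45% × 32/366 = €1,353.7923
Total = €1,923.6284

€1,923.63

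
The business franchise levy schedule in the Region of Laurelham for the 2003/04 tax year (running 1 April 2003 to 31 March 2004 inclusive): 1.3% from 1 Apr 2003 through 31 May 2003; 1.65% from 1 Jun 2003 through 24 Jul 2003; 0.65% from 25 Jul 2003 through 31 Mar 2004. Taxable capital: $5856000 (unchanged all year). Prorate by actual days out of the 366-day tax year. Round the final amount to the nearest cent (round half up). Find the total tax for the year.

$53048.00

1 Apr – 31 May 2003: 61 days at 1.3% → $5856000 × 1.3% × 61/366 = $12688.0000
1 Jun – 24 Jul 2003: 54 days at 1.65% → $5856000 × 1.65% × 54/366 = $14256.0000
25 Jul 2003 – 31 Mar 2004: 251 days at 0.65% → $5856000 × 0.65% × 251/366 = $26104.0000
Total = $53048.0000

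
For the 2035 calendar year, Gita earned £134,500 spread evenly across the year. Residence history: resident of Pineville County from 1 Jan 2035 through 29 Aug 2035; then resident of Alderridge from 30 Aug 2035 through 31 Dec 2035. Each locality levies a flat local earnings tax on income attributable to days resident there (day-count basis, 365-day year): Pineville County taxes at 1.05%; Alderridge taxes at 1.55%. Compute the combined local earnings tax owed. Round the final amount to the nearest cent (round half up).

£1,640.72

Pineville County, 1 Jan – 29 Aug 2035: 241 days → £134,500 × 1.05% × 241/365 = £932.4719
Alderridge, 30 Aug – 31 Dec 2035: 124 days → £134,500 × 1.55% × 124/365 = £708.2438
Total = £1,640.7158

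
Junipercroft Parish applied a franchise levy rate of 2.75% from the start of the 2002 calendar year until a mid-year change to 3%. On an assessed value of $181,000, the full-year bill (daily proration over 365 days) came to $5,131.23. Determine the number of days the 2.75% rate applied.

241 days

Let d = days at the first rate; then 365 − d days at the second rate.
$181,000 × [2.75%·d + 3%·(365−d)] / 365 = $5,131.23
Solving gives d = 241, so the new rate took effect on 30 August 2002.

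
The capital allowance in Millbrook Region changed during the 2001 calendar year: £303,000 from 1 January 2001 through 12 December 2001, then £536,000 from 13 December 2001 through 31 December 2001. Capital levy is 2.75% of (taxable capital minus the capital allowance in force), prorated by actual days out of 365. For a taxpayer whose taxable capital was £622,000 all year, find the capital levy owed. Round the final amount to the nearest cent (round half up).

£8,438.96

1 January – 12 December 2001: 346 days, exemption £303,000 → (£622,000 − £303,000) × 2.75% × 346/365 = £8,315.8493
13 December – 31 December 2001: 19 days, exemption £536,000 → (£622,000 − £536,000) × 2.75% × 19/365 = £123.1096
Total = £8,438.9589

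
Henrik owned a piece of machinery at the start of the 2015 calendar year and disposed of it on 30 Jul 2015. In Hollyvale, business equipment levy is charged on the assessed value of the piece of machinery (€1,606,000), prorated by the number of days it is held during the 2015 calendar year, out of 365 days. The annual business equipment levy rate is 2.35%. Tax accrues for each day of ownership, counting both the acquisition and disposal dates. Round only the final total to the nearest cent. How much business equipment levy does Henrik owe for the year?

Days held (1 Jan – 30 Jul 2015): 211 out of 365
Tax = €1,606,000 × 2.35% × 211/365 = €21,817.4000

€21,817.40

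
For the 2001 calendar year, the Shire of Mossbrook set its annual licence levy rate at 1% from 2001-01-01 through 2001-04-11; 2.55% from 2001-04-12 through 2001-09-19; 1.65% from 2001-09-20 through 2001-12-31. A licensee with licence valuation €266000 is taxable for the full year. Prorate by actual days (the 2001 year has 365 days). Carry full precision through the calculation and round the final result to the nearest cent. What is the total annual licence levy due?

2001-01-01 to 2001-04-11: 101 days at 1% → €266000 × 1% × 101/365 = €736.0548
2001-04-12 to 2001-09-19: 161 days at 2.55% → €266000 × 2.55% × 161/365 = €2991.9534
2001-09-20 to 2001-12-31: 103 days at 1.65% → €266000 × 1.65% × 103/365 = €1238.5397
Total = €4966.5479

€4966.55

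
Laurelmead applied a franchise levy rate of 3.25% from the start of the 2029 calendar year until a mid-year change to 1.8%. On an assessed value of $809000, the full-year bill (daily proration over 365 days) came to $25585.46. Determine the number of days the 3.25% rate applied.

343 days

Let d = days at the first rate; then 365 − d days at the second rate.
$809000 × [3.25%·d + 1.8%·(365−d)] / 365 = $25585.46
Solving gives d = 343, so the new rate took effect on 10 Dec 2029.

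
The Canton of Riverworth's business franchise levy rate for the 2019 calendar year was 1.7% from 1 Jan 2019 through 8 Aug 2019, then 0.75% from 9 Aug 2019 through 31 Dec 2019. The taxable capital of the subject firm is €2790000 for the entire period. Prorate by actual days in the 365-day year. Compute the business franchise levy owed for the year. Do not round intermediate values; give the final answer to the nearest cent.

€36900.62

1 Jan – 8 Aug 2019: 220 days at 1.7% → €2790000 × 1.7% × 220/365 = €28587.9452
9 Aug – 31 Dec 2019: 145 days at 0.75% → €2790000 × 0.75% × 145/365 = €8312.6712
Total = €36900.6164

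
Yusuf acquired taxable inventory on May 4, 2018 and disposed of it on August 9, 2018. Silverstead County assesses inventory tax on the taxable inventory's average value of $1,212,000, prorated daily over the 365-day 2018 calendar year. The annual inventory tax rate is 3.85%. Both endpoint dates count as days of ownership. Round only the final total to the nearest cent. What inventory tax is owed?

$12,528.43

Days held (May 4 – August 9, 2018): 98 out of 365
Tax = $1,212,000 × 3.85% × 98/365 = $12,528.4274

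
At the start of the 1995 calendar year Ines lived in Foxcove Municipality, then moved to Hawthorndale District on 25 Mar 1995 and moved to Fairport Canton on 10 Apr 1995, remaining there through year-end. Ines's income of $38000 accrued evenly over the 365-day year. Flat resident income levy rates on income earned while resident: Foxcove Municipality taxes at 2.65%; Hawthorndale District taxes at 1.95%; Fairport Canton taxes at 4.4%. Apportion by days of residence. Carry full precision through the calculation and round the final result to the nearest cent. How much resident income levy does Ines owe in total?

$1479.97

Foxcove Municipality, 1 Jan – 24 Mar 1995: 83 days → $38000 × 2.65% × 83/365 = $228.9890
Hawthorndale District, 25 Mar – 9 Apr 1995: 16 days → $38000 × 1.95% × 16/365 = $32.4822
Fairport Canton, 10 Apr – 31 Dec 1995: 266 days → $38000 × 4.4% × 266/365 = $1218.4986
Total = $1479.9699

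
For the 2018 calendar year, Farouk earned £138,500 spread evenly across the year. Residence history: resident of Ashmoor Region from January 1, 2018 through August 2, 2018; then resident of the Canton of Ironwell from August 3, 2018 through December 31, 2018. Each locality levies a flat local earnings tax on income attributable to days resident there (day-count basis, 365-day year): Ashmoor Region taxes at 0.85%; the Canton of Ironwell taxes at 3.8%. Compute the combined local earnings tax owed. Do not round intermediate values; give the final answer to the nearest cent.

Ashmoor Region, January 1 – August 2, 2018: 214 days → £138,500 × 0.85% × 214/365 = £690.2233
The Canton of Ironwell, August 3 – December 31, 2018: 151 days → £138,500 × 3.8% × 151/365 = £2,177.2959
Total = £2,867.5192

£2,867.52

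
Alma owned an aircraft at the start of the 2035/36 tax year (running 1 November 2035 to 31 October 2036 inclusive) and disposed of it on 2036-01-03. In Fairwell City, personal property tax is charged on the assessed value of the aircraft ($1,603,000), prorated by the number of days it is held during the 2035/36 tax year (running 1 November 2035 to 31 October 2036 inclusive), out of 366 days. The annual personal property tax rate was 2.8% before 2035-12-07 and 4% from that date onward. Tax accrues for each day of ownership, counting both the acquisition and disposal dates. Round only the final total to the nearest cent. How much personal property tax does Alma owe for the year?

2035-11-01 to 2035-12-06: 36 days at 2.8% → $1,603,000 × 2.8% × 36/366 = $4,414.8197
2035-12-07 to 2036-01-03: 28 days at 4% → $1,603,000 × 4% × 28/366 = $4,905.3552
Total = $9,320.1749

$9,320.17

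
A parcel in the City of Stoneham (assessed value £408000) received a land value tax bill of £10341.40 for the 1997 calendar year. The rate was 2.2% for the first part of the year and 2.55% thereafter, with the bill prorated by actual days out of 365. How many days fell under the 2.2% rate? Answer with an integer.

16 days

Let d = days at the first rate; then 365 − d days at the second rate.
£408000 × [2.2%·d + 2.55%·(365−d)] / 365 = £10341.40
Solving gives d = 16, so the new rate took effect on 17 Jan 1997.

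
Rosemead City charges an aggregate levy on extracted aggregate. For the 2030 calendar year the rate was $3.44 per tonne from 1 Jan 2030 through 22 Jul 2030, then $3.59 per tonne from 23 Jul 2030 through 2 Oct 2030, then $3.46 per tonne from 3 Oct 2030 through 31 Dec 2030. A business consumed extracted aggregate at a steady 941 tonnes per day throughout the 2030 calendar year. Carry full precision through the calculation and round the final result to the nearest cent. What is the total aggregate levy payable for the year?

$1,193,376.20

1 Jan – 22 Jul 2030: 203 days × 941 tonnes/day = 191,023 tonnes at $3.44/tonne → $657,119.12
23 Jul – 2 Oct 2030: 72 days × 941 tonnes/day = 67,752 tonnes at $3.59/tonne → $243,229.68
3 Oct – 31 Dec 2030: 90 days × 941 tonnes/day = 84,690 tonnes at $3.46/tonne → $293,027.40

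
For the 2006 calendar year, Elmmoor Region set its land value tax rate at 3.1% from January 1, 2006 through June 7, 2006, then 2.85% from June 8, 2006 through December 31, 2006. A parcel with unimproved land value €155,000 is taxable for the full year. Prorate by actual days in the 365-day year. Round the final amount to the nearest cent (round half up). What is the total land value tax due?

€4,585.24

January 1 – June 7, 2006: 158 days at 3.1% → €155,000 × 3.1% × 158/365 = €2,079.9726
June 8 – December 31, 2006: 207 days at 2.85% → €155,000 × 2.85% × 207/365 = €2,505.2671
Total = €4,585.2397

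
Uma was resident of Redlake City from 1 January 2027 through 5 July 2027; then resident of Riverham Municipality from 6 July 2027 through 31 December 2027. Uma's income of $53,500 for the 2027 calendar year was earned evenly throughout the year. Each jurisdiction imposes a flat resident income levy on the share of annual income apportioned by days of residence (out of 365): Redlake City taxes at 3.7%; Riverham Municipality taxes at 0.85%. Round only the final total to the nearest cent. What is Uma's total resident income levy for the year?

Redlake City, 1 January – 5 July 2027: 186 days → $53,500 × 3.7% × 186/365 = $1,008.7315
Riverham Municipality, 6 July – 31 December 2027: 179 days → $53,500 × 0.85% × 179/365 = $223.0144
Total = $1,231.7459

$1,231.75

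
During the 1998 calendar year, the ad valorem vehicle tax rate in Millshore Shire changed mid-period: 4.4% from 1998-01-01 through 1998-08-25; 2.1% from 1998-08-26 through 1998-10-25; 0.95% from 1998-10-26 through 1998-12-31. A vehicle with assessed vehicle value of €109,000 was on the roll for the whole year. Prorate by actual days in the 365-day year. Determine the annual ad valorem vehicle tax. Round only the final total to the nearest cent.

1998-01-01 to 1998-08-25: 237 days at 4.4% → €109,000 × 4.4% × 237/365 = €3,114.1151
1998-08-26 to 1998-10-25: 61 days at 2.1% → €109,000 × 2.1% × 61/365 = €382.5452
1998-10-26 to 1998-12-31: 67 days at 0.95% → €109,000 × 0.95% × 67/365 = €190.0781
Total = €3,686.7384

€3,686.74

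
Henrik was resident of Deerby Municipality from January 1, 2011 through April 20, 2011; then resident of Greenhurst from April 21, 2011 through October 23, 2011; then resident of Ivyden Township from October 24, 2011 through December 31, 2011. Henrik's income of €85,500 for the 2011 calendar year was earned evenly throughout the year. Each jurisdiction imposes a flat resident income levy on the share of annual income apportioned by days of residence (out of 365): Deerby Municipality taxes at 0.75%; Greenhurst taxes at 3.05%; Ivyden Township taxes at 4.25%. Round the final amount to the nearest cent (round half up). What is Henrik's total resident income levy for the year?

Deerby Municipality, January 1 – April 20, 2011: 110 days → €85,500 × 0.75% × 110/365 = €193.2534
Greenhurst, April 21 – October 23, 2011: 186 days → €85,500 × 3.05% × 186/365 = €1,328.8808
Ivyden Township, October 24 – December 31, 2011: 69 days → €85,500 × 4.25% × 69/365 = €686.9281
Total = €2,209.0623

€2,209.06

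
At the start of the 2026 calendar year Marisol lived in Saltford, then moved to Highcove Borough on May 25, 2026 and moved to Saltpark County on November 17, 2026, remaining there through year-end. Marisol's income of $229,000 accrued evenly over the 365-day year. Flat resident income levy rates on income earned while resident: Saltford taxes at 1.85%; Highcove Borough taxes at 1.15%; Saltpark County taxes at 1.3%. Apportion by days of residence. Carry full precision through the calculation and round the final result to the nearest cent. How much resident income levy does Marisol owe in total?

$3,308.27

Saltford, January 1 – May 24, 2026: 144 days → $229,000 × 1.85% × 144/365 = $1,671.3863
Highcove Borough, May 25 – November 16, 2026: 176 days → $229,000 × 1.15% × 176/365 = $1,269.8521
Saltpark County, November 17 – December 31, 2026: 45 days → $229,000 × 1.3% × 45/365 = $367.0274
Total = $3,308.2658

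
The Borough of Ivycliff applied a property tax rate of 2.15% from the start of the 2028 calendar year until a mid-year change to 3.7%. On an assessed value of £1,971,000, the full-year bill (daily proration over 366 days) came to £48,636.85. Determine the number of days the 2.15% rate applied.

Let d = days at the first rate; then 366 − d days at the second rate.
£1,971,000 × [2.15%·d + 3.7%·(366−d)] / 366 = £48,636.85
Solving gives d = 291, so the new rate took effect on 18 October 2028.

291 days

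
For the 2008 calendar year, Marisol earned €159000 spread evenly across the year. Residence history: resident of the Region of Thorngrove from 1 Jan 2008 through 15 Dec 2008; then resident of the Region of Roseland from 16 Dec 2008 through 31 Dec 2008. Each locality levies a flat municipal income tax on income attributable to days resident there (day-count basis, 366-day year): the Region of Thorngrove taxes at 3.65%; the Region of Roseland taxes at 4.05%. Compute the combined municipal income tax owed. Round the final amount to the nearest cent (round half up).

€5831.30

The Region of Thorngrove, 1 Jan – 15 Dec 2008: 350 days → €159000 × 3.65% × 350/366 = €5549.7951
The Region of Roseland, 16 Dec – 31 Dec 2008: 16 days → €159000 × 4.05% × 16/366 = €281.5082
Total = €5831.3033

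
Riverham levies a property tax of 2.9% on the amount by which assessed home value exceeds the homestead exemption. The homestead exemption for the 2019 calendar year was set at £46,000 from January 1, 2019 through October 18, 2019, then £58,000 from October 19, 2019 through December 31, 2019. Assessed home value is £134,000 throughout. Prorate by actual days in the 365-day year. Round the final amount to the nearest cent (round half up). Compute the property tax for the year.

January 1 – October 18, 2019: 291 days, exemption £46,000 → (£134,000 − £46,000) × 2.9% × 291/365 = £2,034.6082
October 19 – December 31, 2019: 74 days, exemption £58,000 → (£134,000 − £58,000) × 2.9% × 74/365 = £446.8384
Total = £2,481.4466

£2,481.45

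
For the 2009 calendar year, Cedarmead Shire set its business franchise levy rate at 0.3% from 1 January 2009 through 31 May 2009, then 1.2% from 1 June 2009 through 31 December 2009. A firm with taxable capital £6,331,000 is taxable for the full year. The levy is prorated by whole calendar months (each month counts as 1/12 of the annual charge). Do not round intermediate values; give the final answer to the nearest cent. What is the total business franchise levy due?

£52,230.75

1 January – 31 May 2009: 5 months at 0.3% → £6,331,000 × 0.3% × 5/12 = £7,913.7500
1 June – 31 December 2009: 7 months at 1.2% → £6,331,000 × 1.2% × 7/12 = £44,317.0000
Total = £52,230.7500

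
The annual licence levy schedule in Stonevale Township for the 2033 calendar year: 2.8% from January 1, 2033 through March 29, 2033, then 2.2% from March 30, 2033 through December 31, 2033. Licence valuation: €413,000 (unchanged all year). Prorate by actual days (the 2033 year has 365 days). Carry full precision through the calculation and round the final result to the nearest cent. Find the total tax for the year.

€9,683.44

January 1 – March 29, 2033: 88 days at 2.8% → €413,000 × 2.8% × 88/365 = €2,788.0329
March 30 – December 31, 2033: 277 days at 2.2% → €413,000 × 2.2% × 277/365 = €6,895.4027
Total = €9,683.4356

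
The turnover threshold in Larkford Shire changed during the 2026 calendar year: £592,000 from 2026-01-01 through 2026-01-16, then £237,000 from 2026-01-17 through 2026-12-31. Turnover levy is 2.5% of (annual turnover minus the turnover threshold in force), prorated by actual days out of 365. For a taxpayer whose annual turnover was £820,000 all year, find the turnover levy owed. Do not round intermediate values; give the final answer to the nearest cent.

£14,185.96

2026-01-01 to 2026-01-16: 16 days, exemption £592,000 → (£820,000 − £592,000) × 2.5% × 16/365 = £249.8630
2026-01-17 to 2026-12-31: 349 days, exemption £237,000 → (£820,000 − £237,000) × 2.5% × 349/365 = £13,936.0959
Total = £14,185.9589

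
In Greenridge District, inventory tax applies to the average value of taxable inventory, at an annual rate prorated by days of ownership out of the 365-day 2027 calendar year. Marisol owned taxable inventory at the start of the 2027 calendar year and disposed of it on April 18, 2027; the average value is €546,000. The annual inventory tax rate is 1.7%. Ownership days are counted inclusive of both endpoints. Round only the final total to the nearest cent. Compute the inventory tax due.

€2,746.45

Days held (January 1 – April 18, 2027): 108 out of 365
Tax = €546,000 × 1.7% × 108/365 = €2,746.4548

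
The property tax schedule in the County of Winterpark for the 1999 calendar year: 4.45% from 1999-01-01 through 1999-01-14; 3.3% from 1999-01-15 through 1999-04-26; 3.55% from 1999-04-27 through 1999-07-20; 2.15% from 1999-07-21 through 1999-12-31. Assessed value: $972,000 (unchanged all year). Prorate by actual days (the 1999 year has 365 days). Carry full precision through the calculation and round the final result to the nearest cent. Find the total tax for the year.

1999-01-01 to 1999-01-14: 14 days at 4.45% → $972,000 × 4.45% × 14/365 = $1,659.0575
1999-01-15 to 1999-04-26: 102 days at 3.3% → $972,000 × 3.3% × 102/365 = $8,963.7041
1999-04-27 to 1999-07-20: 85 days at 3.55% → $972,000 × 3.55% × 85/365 = $8,035.6438
1999-07-21 to 1999-12-31: 164 days at 2.15% → $972,000 × 2.15% × 164/365 = $9,389.7863
Total = $28,048.1918

$28,048.19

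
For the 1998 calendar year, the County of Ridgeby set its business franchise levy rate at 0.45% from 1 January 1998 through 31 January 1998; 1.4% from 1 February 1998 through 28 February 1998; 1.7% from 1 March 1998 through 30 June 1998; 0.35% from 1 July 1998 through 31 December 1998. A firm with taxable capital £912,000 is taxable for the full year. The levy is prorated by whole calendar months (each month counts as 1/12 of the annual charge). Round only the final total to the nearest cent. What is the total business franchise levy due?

£8,170.00

1 January – 31 January 1998: 1 month at 0.45% → £912,000 × 0.45% × 1/12 = £342.0000
1 February – 28 February 1998: 1 month at 1.4% → £912,000 × 1.4% × 1/12 = £1,064.0000
1 March – 30 June 1998: 4 months at 1.7% → £912,000 × 1.7% × 4/12 = £5,168.0000
1 July – 31 December 1998: 6 months at 0.35% → £912,000 × 0.35% × 6/12 = £1,596.0000
Total = £8,170.0000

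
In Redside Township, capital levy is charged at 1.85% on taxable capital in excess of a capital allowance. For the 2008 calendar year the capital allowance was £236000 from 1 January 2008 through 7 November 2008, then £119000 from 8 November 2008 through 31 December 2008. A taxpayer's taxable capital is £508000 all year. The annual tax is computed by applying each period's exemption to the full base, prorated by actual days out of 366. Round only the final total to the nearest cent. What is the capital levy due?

£5351.35

1 January – 7 November 2008: 312 days, exemption £236000 → (£508000 − £236000) × 1.85% × 312/366 = £4289.5738
8 November – 31 December 2008: 54 days, exemption £119000 → (£508000 − £119000) × 1.85% × 54/366 = £1061.7787
Total = £5351.3525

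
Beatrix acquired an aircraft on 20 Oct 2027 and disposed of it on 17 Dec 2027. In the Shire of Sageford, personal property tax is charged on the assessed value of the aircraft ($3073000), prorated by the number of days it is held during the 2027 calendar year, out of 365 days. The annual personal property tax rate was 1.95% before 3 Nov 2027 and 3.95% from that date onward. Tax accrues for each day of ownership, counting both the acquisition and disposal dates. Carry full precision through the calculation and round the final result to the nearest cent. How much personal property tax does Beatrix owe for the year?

20 Oct – 2 Nov 2027: 14 days at 1.95% → $3073000 × 1.95% × 14/365 = $2298.4356
3 Nov – 17 Dec 2027: 45 days at 3.95% → $3073000 × 3.95% × 45/365 = $14965.0890
Total = $17263.5247

$17263.52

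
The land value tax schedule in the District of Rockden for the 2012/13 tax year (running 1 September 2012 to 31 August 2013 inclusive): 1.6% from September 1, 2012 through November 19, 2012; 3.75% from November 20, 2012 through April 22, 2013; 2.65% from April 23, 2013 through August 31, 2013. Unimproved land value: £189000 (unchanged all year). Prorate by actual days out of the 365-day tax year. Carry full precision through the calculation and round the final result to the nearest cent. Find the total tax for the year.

September 1 – November 19, 2012: 80 days at 1.6% → £189000 × 1.6% × 80/365 = £662.7945
November 20, 2012 – April 22, 2013: 154 days at 3.75% → £189000 × 3.75% × 154/365 = £2990.3425
April 23 – August 31, 2013: 131 days at 2.65% → £189000 × 2.65% × 131/365 = £1797.5712
Total = £5450.7082

£5450.71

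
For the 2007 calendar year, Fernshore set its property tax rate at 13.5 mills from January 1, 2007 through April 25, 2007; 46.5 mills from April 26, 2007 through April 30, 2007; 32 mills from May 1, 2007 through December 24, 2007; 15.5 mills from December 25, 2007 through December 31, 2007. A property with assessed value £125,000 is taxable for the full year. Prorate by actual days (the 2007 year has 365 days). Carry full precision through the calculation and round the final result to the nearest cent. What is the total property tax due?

January 1 – April 25, 2007: 115 days at 13.5 mills → £125,000 × 1.35% × 115/365 = £531.6781
April 26 – April 30, 2007: 5 days at 46.5 mills → £125,000 × 4.65% × 5/365 = £79.6233
May 1 – December 24, 2007: 238 days at 32 mills → £125,000 × 3.2% × 238/365 = £2,608.2192
December 25 – December 31, 2007: 7 days at 15.5 mills → £125,000 × 1.55% × 7/365 = £37.1575
Total = £3,256.6781

£3,256.68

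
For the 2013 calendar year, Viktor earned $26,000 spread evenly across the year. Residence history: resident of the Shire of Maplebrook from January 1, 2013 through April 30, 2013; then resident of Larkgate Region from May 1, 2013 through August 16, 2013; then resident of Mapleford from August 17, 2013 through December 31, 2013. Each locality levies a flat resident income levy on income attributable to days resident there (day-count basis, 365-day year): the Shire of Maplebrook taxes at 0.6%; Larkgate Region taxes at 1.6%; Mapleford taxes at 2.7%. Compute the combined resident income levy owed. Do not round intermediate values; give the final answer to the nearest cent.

$437.87

The Shire of Maplebrook, January 1 – April 30, 2013: 120 days → $26,000 × 0.6% × 120/365 = $51.2877
Larkgate Region, May 1 – August 16, 2013: 108 days → $26,000 × 1.6% × 108/365 = $123.0904
Mapleford, August 17 – December 31, 2013: 137 days → $26,000 × 2.7% × 137/365 = $263.4904
Total = $437.8685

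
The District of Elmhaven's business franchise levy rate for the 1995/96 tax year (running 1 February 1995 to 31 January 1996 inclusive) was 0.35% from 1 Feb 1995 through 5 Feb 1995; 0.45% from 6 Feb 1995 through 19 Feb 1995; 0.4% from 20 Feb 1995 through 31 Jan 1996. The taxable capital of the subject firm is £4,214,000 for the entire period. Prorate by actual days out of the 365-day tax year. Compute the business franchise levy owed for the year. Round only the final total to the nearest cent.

£16,907.95

1 Feb – 5 Feb 1995: 5 days at 0.35% → £4,214,000 × 0.35% × 5/365 = £202.0411
6 Feb – 19 Feb 1995: 14 days at 0.45% → £4,214,000 × 0.45% × 14/365 = £727.3479
20 Feb 1995 – 31 Jan 1996: 346 days at 0.4% → £4,214,000 × 0.4% × 346/365 = £15,978.5644
Total = £16,907.9534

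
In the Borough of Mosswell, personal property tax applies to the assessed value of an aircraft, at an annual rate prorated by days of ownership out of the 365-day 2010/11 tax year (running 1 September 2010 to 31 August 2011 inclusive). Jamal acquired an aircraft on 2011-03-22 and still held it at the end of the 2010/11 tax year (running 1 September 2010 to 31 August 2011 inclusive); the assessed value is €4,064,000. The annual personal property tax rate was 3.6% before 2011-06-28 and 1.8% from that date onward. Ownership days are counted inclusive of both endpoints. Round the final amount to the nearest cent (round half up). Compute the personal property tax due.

€52,308.69

2011-03-22 to 2011-06-27: 98 days at 3.6% → €4,064,000 × 3.6% × 98/365 = €39,281.6219
2011-06-28 to 2011-08-31: 65 days at 1.8% → €4,064,000 × 1.8% × 65/365 = €13,027.0685
Total = €52,308.6904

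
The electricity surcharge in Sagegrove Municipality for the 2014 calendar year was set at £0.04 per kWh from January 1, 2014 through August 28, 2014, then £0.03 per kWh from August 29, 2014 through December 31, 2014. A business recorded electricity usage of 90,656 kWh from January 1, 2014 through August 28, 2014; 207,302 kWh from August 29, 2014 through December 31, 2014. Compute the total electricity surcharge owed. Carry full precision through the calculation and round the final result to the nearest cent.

January 1 – August 28, 2014: 90,656 kWh at £0.04/kWh → £3,626.24
August 29 – December 31, 2014: 207,302 kWh at £0.03/kWh → £6,219.06

£9,845.30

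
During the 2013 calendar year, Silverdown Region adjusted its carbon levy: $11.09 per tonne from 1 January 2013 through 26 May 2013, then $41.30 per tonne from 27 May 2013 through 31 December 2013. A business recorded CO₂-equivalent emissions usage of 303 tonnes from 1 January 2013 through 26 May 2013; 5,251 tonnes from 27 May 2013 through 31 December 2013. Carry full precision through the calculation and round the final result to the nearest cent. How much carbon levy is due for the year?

$220226.57

1 January – 26 May 2013: 303 tonnes at $11.09/tonne → $3360.27
27 May – 31 December 2013: 5,251 tonnes at $41.30/tonne → $216866.30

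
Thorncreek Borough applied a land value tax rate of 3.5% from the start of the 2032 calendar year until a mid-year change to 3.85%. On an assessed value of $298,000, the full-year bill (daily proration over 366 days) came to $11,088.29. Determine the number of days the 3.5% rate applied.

Let d = days at the first rate; then 366 − d days at the second rate.
$298,000 × [3.5%·d + 3.85%·(366−d)] / 366 = $11,088.29
Solving gives d = 135, so the new rate took effect on 15 May 2032.

135 days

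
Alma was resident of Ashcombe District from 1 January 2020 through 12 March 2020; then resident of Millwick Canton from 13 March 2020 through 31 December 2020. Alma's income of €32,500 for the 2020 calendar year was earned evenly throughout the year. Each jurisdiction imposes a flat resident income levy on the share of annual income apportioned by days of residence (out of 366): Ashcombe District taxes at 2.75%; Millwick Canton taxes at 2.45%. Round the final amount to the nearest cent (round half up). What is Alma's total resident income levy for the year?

Ashcombe District, 1 January – 12 March 2020: 72 days → €32,500 × 2.75% × 72/366 = €175.8197
Millwick Canton, 13 March – 31 December 2020: 294 days → €32,500 × 2.45% × 294/366 = €639.6107
Total = €815.4303

€815.43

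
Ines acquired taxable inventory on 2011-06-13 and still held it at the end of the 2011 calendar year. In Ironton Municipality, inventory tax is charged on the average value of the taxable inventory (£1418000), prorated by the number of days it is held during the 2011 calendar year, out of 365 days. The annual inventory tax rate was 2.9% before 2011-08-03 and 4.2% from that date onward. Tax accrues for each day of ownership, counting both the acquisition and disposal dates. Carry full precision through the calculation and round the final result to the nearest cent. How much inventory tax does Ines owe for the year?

£30384.05

2011-06-13 to 2011-08-02: 51 days at 2.9% → £1418000 × 2.9% × 51/365 = £5745.8137
2011-08-03 to 2011-12-31: 151 days at 4.2% → £1418000 × 4.2% × 151/365 = £24638.2356
Total = £30384.0493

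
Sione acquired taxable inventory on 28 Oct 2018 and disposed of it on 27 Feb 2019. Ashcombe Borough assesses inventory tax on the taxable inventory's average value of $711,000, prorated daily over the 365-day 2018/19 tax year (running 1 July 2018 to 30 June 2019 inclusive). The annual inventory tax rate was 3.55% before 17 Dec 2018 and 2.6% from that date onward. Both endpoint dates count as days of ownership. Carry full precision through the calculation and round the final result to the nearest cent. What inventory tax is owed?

$7,154.80

28 Oct – 16 Dec 2018: 50 days at 3.55% → $711,000 × 3.55% × 50/365 = $3,457.6027
17 Dec 2018 – 27 Feb 2019: 73 days at 2.6% → $711,000 × 2.6% × 73/365 = $3,697.2000
Total = $7,154.8027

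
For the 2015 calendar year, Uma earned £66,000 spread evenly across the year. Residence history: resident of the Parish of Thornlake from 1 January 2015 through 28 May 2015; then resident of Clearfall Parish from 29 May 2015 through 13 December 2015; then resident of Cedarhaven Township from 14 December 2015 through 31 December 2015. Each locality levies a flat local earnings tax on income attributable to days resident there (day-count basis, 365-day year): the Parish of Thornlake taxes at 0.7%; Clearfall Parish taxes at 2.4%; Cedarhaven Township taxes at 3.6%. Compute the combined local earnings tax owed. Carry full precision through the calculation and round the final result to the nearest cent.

£1,168.11

The Parish of Thornlake, 1 January – 28 May 2015: 148 days → £66,000 × 0.7% × 148/365 = £187.3315
Clearfall Parish, 29 May – 13 December 2015: 199 days → £66,000 × 2.4% × 199/365 = £863.6055
Cedarhaven Township, 14 December – 31 December 2015: 18 days → £66,000 × 3.6% × 18/365 = £117.1726
Total = £1,168.1096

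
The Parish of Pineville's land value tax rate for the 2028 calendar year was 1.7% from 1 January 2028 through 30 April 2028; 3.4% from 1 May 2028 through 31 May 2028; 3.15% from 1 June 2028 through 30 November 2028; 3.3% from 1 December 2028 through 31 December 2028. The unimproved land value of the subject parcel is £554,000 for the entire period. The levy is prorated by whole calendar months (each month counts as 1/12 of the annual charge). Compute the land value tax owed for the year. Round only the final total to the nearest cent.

1 January – 30 April 2028: 4 months at 1.7% → £554,000 × 1.7% × 4/12 = £3,139.3333
1 May – 31 May 2028: 1 month at 3.4% → £554,000 × 3.4% × 1/12 = £1,569.6667
1 June – 30 November 2028: 6 months at 3.15% → £554,000 × 3.15% × 6/12 = £8,725.5000
1 December – 31 December 2028: 1 month at 3.3% → £554,000 × 3.3% × 1/12 = £1,523.5000
Total = £14,958.0000

£14,958.00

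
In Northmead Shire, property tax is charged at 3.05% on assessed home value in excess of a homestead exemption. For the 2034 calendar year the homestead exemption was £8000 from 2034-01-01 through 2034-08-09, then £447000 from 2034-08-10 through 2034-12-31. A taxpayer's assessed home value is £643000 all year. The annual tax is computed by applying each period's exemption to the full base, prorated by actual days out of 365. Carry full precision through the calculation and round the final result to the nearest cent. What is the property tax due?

£14085.07

2034-01-01 to 2034-08-09: 221 days, exemption £8000 → (£643000 − £8000) × 3.05% × 221/365 = £11726.6233
2034-08-10 to 2034-12-31: 144 days, exemption £447000 → (£643000 − £447000) × 3.05% × 144/365 = £2358.4438
Total = £14085.0671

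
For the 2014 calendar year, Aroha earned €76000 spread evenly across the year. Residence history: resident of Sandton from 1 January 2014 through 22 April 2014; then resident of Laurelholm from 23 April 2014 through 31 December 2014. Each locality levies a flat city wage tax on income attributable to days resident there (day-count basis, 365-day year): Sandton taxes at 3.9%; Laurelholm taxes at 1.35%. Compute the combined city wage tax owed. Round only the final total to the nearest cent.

€1620.67

Sandton, 1 January – 22 April 2014: 112 days → €76000 × 3.9% × 112/365 = €909.5014
Laurelholm, 23 April – 31 December 2014: 253 days → €76000 × 1.35% × 253/365 = €711.1726
Total = €1620.6740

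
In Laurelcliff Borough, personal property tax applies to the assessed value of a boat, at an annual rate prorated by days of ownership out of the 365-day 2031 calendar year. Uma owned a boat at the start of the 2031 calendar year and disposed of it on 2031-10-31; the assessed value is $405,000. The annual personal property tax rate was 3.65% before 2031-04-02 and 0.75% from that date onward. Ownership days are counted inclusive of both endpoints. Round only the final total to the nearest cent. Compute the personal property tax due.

$5,458.07

2031-01-01 to 2031-04-01: 91 days at 3.65% → $405,000 × 3.65% × 91/365 = $3,685.5000
2031-04-02 to 2031-10-31: 213 days at 0.75% → $405,000 × 0.75% × 213/365 = $1,772.5685
Total = $5,458.0685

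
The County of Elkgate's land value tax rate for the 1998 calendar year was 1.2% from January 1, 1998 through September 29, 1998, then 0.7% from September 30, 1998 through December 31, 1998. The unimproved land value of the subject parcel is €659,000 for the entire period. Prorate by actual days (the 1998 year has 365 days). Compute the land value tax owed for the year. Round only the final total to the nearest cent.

January 1 – September 29, 1998: 272 days at 1.2% → €659,000 × 1.2% × 272/365 = €5,893.0849
September 30 – December 31, 1998: 93 days at 0.7% → €659,000 × 0.7% × 93/365 = €1,175.3671
Total = €7,068.4521

€7,068.45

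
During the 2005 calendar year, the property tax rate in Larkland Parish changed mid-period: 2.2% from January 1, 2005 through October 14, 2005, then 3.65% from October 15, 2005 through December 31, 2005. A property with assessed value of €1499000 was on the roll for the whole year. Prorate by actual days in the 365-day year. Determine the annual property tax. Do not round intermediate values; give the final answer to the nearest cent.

€37622.85

January 1 – October 14, 2005: 287 days at 2.2% → €1499000 × 2.2% × 287/365 = €25930.6466
October 15 – December 31, 2005: 78 days at 3.65% → €1499000 × 3.65% × 78/365 = €11692.2000
Total = €37622.8466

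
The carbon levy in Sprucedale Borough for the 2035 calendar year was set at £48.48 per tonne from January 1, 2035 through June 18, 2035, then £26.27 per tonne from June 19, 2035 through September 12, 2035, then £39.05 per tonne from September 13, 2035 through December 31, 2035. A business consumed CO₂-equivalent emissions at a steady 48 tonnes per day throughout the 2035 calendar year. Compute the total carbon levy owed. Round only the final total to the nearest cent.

January 1 – June 18, 2035: 169 days × 48 tonnes/day = 8,112 tonnes at £48.48/tonne → £393,269.76
June 19 – September 12, 2035: 86 days × 48 tonnes/day = 4,128 tonnes at £26.27/tonne → £108,442.56
September 13 – December 31, 2035: 110 days × 48 tonnes/day = 5,280 tonnes at £39.05/tonne → £206,184.00

£707,896.32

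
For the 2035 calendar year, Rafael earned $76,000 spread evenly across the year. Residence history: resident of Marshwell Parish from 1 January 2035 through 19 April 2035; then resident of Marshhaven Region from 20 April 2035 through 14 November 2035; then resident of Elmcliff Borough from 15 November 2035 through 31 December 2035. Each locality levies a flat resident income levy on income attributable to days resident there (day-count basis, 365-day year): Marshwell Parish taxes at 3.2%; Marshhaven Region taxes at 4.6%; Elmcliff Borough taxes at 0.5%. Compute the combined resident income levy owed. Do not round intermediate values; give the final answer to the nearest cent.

$2,777.02

Marshwell Parish, 1 January – 19 April 2035: 109 days → $76,000 × 3.2% × 109/365 = $726.2685
Marshhaven Region, 20 April – 14 November 2035: 209 days → $76,000 × 4.6% × 209/365 = $2,001.8192
Elmcliff Borough, 15 November – 31 December 2035: 47 days → $76,000 × 0.5% × 47/365 = $48.9315
Total = $2,777.0192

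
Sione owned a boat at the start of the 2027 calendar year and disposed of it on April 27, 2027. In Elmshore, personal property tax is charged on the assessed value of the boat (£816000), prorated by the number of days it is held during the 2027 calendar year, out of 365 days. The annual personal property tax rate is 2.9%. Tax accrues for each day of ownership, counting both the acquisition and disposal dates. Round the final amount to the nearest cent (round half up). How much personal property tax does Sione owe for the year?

Days held (January 1 – April 27, 2027): 117 out of 365
Tax = £816000 × 2.9% × 117/365 = £7585.4466

£7585.45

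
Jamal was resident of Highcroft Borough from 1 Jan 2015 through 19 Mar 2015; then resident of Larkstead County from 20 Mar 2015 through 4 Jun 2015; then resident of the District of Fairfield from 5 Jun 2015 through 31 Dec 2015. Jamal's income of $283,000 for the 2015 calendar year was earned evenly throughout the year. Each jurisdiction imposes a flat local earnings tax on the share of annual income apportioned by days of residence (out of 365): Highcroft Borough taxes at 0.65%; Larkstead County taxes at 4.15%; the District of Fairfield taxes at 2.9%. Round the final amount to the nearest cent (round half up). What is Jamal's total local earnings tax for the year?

$7,592.54

Highcroft Borough, 1 Jan – 19 Mar 2015: 78 days → $283,000 × 0.65% × 78/365 = $393.0986
Larkstead County, 20 Mar – 4 Jun 2015: 77 days → $283,000 × 4.15% × 77/365 = $2,477.6068
The District of Fairfield, 5 Jun – 31 Dec 2015: 210 days → $283,000 × 2.9% × 210/365 = $4,721.8356
Total = $7,592.5411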